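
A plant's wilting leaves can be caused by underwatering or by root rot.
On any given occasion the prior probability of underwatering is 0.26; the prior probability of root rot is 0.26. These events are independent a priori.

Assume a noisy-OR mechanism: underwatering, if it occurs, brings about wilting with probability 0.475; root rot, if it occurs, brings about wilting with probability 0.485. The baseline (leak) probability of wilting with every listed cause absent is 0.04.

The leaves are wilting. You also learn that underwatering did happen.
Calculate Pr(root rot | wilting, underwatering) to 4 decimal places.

Under noisy-OR, P(wilting | causes) = 1 − (1−0.04)·∏(1−qᵢ) over the active causes.
P(wilting | underwatering) = 0.496×0.74 + 0.74044×0.26 = 0.367040 + 0.192514 = 0.559554
Of this, 0.192514 comes from 0.74044×0.26 (the root rot=true cases).
So P(root rot | wilting, underwatering) = 0.192514/0.559554 ≈ 0.3440.

Pr(root rot | wilting, underwatering) ≈ 0.3440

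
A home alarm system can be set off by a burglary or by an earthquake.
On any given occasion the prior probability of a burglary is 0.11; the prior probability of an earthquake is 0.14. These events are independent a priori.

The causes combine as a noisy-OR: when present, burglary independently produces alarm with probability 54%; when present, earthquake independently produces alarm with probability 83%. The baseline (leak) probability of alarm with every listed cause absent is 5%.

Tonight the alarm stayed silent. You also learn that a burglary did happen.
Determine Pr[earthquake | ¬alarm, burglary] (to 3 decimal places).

Pr[earthquake | ¬alarm, burglary] ≈ 0.027

Under noisy-OR, P(alarm | causes) = 1 − (1−0.05)·∏(1−qᵢ) over the active causes.
Enumerate both values of earthquake and weight by the priors:
  P(¬alarm | burglary) = 0.437·0.86 + 0.07429·0.14
        = 0.375820 + 0.010401 = 0.386221
Keeping only the earthquake-present terms gives 0.010401, so
  P(earthquake | ¬alarm, burglary) = 0.010401 / 0.386221 ≈ 0.027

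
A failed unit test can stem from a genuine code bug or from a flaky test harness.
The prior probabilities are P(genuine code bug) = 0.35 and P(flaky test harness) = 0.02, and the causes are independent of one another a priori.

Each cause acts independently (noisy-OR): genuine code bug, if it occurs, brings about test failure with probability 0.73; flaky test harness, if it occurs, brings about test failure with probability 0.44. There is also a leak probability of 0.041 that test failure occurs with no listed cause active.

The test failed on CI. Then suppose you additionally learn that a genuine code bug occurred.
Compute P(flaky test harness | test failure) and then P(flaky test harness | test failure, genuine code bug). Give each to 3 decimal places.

P(flaky test harness | test failure) ≈ 0.041; P(flaky test harness | test failure, genuine code bug) ≈ 0.023

Under noisy-OR, P(test failure | causes) = 1 − (1−0.041)·∏(1−qᵢ) over the active causes.
Numerator (weight on configurations with flaky test harness): 0.006018 + 0.005985 = 0.012003
Denominator P(test failure): 0.041·0.65·0.98 + 0.46296·0.65·0.02 + 0.74107·0.35·0.98 + 0.854999·0.35·0.02 = 0.292307
Posterior = 0.012003 / 0.292307 ≈ 0.041

Now also conditioning on genuine code bug=true:
Weight on flaky test harness=true, given the evidence: 0.854999×0.02 = 0.017100
Normalizer over all consistent configurations: 0.74107×0.98 + 0.854999×0.02 = 0.743349
P(flaky test harness | test failure, genuine code bug) = 0.017100/0.743349 ≈ 0.023
This is intercausal reasoning (explaining away): once genuine code bug accounts for the test failure, flaky test harness becomes less likely.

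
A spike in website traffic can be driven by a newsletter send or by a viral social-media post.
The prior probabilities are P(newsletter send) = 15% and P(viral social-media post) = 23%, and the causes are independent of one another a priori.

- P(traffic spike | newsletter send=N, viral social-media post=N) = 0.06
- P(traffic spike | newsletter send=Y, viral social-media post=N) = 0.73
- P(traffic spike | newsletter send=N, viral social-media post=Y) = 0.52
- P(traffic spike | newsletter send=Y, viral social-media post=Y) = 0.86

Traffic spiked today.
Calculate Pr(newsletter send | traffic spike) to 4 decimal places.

P(traffic spike) = 0.06*0.85*0.77 + 0.52*0.85*0.23 + 0.73*0.15*0.77 + 0.86*0.15*0.23 = 0.039270 + 0.101660 + 0.084315 + 0.029670 = 0.254915
The newsletter send-present share is 0.084315 + 0.029670 = 0.113985.
Hence the posterior is 0.113985/0.254915 ≈ 0.4471.

Pr(newsletter send | traffic spike) ≈ 0.4471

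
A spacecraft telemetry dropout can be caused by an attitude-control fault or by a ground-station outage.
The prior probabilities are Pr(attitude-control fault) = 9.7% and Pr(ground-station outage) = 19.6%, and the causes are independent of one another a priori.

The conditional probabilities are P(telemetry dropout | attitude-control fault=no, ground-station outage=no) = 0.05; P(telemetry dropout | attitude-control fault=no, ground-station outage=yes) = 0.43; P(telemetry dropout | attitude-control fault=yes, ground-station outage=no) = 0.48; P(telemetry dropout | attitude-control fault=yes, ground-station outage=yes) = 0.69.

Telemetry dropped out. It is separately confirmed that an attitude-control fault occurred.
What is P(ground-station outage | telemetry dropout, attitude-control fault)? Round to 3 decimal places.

P(ground-station outage | telemetry dropout, attitude-control fault) ≈ 0.259

P(telemetry dropout | attitude-control fault) = 0.48×0.804 + 0.69×0.196 = 0.385920 + 0.135240 = 0.521160
Of this, 0.135240 comes from 0.69×0.196 (the ground-station outage=true cases).
Hence the posterior is 0.135240/0.521160 ≈ 0.259.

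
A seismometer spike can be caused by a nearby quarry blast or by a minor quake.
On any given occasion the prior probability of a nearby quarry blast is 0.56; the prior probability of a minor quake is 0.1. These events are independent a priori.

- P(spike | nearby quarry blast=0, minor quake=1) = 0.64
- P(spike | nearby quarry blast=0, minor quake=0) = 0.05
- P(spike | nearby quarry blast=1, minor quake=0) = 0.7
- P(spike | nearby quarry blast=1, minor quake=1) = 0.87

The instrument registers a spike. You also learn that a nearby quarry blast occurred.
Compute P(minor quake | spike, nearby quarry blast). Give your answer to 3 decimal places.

P(minor quake | spike, nearby quarry blast) ≈ 0.121

Enumerate both values of minor quake and weight by the priors:
  P(spike | nearby quarry blast) = 0.7×0.9 + 0.87×0.1
        = 0.630000 + 0.087000 = 0.717000
The terms with minor quake present sum to 0.087000, so
  P(minor quake | spike, nearby quarry blast) = 0.087000 / 0.717000 ≈ 0.121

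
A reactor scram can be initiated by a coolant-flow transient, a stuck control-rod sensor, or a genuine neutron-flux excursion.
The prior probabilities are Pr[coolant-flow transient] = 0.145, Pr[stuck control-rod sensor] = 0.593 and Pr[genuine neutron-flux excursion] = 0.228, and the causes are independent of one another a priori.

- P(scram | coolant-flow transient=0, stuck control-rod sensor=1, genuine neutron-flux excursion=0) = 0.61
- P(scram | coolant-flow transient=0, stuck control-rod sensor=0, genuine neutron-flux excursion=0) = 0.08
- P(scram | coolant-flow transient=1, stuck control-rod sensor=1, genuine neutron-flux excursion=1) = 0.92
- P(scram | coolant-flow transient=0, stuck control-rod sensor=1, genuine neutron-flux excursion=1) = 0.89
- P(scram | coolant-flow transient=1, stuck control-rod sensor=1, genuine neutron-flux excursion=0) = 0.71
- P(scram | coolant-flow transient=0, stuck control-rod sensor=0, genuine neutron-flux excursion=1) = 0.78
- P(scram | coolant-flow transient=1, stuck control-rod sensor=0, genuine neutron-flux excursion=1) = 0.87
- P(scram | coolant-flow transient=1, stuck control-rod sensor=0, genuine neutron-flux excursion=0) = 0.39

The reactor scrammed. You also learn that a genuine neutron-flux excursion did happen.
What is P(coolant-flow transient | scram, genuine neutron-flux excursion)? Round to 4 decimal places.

Numerator (weight on configurations with coolant-flow transient): 0.051343 + 0.079106 = 0.130449
The normalizing constant is 0.78*0.855*0.407 + 0.89*0.855*0.593 + 0.87*0.145*0.407 + 0.92*0.145*0.593 = 0.853120
P(coolant-flow transient | scram, genuine neutron-flux excursion) = 0.130449/0.853120 ≈ 0.1529

P(coolant-flow transient | scram, genuine neutron-flux excursion) ≈ 0.1529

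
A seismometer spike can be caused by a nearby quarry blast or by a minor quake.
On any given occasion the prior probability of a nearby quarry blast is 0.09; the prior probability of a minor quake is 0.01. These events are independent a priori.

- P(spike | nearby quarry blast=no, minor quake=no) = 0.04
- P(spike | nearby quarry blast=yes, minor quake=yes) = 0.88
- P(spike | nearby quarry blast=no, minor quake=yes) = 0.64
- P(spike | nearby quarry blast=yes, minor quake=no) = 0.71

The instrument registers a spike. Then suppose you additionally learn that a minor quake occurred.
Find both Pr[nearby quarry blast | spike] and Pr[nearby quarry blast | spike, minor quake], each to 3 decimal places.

Sum P(spike|·) weighted by the priors over the 4 (nearby quarry blast, minor quake) configurations:
  P(spike) = 0.04·0.91·0.99 + 0.64·0.91·0.01 + 0.71·0.09·0.99 + 0.88·0.09·0.01
        = 0.036036 + 0.005824 + 0.063261 + 0.000792 = 0.105913
Keeping only the nearby quarry blast-present terms gives 0.064053, so
  P(nearby quarry blast | spike) = 0.064053 / 0.105913 ≈ 0.605

With the extra evidence:
Weight on nearby quarry blast=true, given the evidence: 0.88×0.09 = 0.079200
Normalizer over all consistent configurations: 0.64×0.91 + 0.88×0.09 = 0.661600
P(nearby quarry blast | spike, minor quake) = 0.079200/0.661600 ≈ 0.120

Pr[nearby quarry blast | spike] ≈ 0.605; Pr[nearby quarry blast | spike, minor quake] ≈ 0.120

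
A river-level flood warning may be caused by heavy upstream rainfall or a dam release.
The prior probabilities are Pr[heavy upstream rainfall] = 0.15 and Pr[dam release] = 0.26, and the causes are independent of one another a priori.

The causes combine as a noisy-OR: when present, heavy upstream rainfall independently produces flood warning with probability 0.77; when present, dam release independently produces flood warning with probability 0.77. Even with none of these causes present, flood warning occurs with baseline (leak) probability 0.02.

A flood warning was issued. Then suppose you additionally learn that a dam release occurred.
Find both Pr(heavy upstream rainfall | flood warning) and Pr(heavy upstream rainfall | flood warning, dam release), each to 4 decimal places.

Under noisy-OR, P(flood warning | causes) = 1 − (1−0.02)·∏(1−qᵢ) over the active causes.
P(flood warning) = 0.02*0.85*0.74 + 0.7746*0.85*0.26 + 0.7746*0.15*0.74 + 0.948158*0.15*0.26 = 0.012580 + 0.171187 + 0.085981 + 0.036978 = 0.306726
Of this, 0.122959 comes from 0.085981 + 0.036978 (the heavy upstream rainfall=true cases).
Hence the posterior is 0.122959/0.306726 ≈ 0.4009.

With the extra evidence:
P(flood warning | dam release) = 0.7746·0.85 + 0.948158·0.15 = 0.658410 + 0.142224 = 0.800634
The heavy upstream rainfall-present share is 0.948158·0.15 = 0.142224.
P(heavy upstream rainfall | flood warning, dam release) = 0.142224 / 0.800634 ≈ 0.1776
Conditioning on dam release lowers the posterior on heavy upstream rainfall: the classic explaining-away effect in a common-effect structure.

Pr(heavy upstream rainfall | flood warning) ≈ 0.4009; Pr(heavy upstream rainfall | flood warning, dam release) ≈ 0.1776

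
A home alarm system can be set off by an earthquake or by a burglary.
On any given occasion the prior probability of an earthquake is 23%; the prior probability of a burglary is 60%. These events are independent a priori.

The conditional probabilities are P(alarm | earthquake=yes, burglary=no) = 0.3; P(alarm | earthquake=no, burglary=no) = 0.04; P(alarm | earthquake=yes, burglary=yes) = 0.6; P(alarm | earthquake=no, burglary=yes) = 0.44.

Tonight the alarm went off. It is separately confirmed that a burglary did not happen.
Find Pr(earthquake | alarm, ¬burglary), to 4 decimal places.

By total probability over both values of earthquake:
  P(alarm | ¬burglary) = 0.04×0.77 + 0.3×0.23
        = 0.030800 + 0.069000 = 0.099800
Keeping only the earthquake-present terms gives 0.069000, so
  P(earthquake | alarm, ¬burglary) = 0.069000 / 0.099800 ≈ 0.6914

Pr(earthquake | alarm, ¬burglary) ≈ 0.6914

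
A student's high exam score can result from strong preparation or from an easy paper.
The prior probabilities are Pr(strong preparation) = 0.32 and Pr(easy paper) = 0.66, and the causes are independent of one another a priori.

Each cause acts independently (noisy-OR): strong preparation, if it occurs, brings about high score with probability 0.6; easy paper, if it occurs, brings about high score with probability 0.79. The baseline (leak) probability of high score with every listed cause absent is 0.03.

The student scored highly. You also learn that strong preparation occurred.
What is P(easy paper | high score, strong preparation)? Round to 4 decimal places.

P(easy paper | high score, strong preparation) ≈ 0.7445

Under noisy-OR, P(high score | causes) = 1 − (1−0.03)·∏(1−qᵢ) over the active causes.
Enumerate both values of easy paper and weight by the priors:
  P(high score | strong preparation) = 0.612*0.34 + 0.91852*0.66
        = 0.208080 + 0.606223 = 0.814303
The terms with easy paper present sum to 0.606223, so
  P(easy paper | high score, strong preparation) = 0.606223 / 0.814303 ≈ 0.7445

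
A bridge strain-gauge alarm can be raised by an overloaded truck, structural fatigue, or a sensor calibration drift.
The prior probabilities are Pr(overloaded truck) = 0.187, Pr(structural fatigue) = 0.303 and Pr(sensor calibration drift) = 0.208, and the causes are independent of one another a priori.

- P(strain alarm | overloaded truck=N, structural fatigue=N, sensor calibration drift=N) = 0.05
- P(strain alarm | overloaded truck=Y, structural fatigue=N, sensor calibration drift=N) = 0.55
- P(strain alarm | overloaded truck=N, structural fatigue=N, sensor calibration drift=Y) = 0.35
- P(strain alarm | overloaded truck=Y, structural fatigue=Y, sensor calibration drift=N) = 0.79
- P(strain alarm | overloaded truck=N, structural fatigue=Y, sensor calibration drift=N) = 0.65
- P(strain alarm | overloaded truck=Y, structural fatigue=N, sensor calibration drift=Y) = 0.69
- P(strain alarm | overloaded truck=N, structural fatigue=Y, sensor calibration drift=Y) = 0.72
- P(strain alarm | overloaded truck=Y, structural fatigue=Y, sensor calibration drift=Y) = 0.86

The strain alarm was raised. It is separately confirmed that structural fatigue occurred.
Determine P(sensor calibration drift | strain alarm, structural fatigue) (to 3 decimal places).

P(sensor calibration drift | strain alarm, structural fatigue) ≈ 0.225

For the numerator, keep only sensor calibration drift=true terms: 0.121755 + 0.033451 = 0.155206
The normalizing constant is 0.65×0.813×0.792 + 0.72×0.813×0.208 + 0.79×0.187×0.792 + 0.86×0.187×0.208 = 0.690740
Posterior = 0.155206 / 0.690740 ≈ 0.225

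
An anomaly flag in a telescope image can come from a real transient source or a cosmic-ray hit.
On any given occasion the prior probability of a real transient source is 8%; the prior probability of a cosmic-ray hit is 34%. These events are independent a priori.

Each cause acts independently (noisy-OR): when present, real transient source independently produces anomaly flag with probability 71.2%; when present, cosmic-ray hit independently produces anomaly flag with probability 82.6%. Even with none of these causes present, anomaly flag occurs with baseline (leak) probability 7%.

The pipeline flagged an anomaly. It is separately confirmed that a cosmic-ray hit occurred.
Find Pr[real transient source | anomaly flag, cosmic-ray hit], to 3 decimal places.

Pr[real transient source | anomaly flag, cosmic-ray hit] ≈ 0.090

Under noisy-OR, P(anomaly flag | causes) = 1 − (1−0.07)·∏(1−qᵢ) over the active causes.
Enumerate both values of real transient source and weight by the priors:
  P(anomaly flag | cosmic-ray hit) = 0.83818·0.92 + 0.953396·0.08
        = 0.771126 + 0.076272 = 0.847398
Configurations with real transient source contribute 0.076272, so
  P(real transient source | anomaly flag, cosmic-ray hit) = 0.076272 / 0.847398 ≈ 0.090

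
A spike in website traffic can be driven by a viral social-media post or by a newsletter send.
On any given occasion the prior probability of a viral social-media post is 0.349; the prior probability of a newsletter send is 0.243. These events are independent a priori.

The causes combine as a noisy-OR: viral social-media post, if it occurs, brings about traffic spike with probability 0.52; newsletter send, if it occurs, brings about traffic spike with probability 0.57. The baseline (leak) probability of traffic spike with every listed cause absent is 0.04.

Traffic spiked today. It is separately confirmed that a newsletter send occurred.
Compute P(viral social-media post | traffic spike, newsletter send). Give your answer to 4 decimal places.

P(viral social-media post | traffic spike, newsletter send) ≈ 0.4227

Under noisy-OR, P(traffic spike | causes) = 1 − (1−0.04)·∏(1−qᵢ) over the active causes.
Weight on viral social-media post=true, given the evidence: 0.801856*0.349 = 0.279848
The normalizing constant is 0.5872*0.651 + 0.801856*0.349 = 0.662115
Posterior = 0.279848 / 0.662115 ≈ 0.4227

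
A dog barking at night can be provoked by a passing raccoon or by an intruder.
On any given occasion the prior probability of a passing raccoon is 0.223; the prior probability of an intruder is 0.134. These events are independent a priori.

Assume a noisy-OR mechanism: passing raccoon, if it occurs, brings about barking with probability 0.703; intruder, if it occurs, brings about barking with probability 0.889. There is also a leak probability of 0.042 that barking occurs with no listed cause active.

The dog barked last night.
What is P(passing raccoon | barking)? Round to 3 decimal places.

P(passing raccoon | barking) ≈ 0.579

Under noisy-OR, P(barking | causes) = 1 − (1−0.042)·∏(1−qᵢ) over the active causes.
By total probability over the 4 (passing raccoon, intruder) configurations:
  P(barking) = 0.042*0.777*0.866 + 0.893662*0.777*0.134 + 0.715474*0.223*0.866 + 0.968418*0.223*0.134
        = 0.028261 + 0.093046 + 0.138171 + 0.028938 = 0.288416
Configurations with passing raccoon contribute 0.167109, so
  P(passing raccoon | barking) = 0.167109 / 0.288416 ≈ 0.579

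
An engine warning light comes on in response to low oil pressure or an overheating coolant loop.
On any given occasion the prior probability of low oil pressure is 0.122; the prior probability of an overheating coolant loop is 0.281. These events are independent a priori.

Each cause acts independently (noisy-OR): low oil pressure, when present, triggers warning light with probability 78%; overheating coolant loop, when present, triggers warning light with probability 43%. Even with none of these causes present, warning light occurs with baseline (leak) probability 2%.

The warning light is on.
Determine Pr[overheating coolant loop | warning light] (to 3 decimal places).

Under noisy-OR, P(warning light | causes) = 1 − (1−0.02)·∏(1−qᵢ) over the active causes.
P(warning light) = 0.02×0.878×0.719 + 0.4414×0.878×0.281 + 0.7844×0.122×0.719 + 0.877108×0.122×0.281 = 0.012626 + 0.108901 + 0.068806 + 0.030069 = 0.220402
The overheating coolant loop-present share is 0.108901 + 0.030069 = 0.138970.
So P(overheating coolant loop | warning light) = 0.138970/0.220402 ≈ 0.631.

Pr[overheating coolant loop | warning light] ≈ 0.631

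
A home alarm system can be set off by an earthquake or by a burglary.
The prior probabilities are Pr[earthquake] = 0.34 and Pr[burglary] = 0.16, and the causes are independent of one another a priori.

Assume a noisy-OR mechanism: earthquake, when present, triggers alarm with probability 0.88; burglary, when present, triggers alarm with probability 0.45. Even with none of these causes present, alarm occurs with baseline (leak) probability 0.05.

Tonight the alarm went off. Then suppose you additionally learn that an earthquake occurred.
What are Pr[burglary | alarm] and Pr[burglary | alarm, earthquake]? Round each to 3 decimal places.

Pr[burglary | alarm] ≈ 0.265; Pr[burglary | alarm, earthquake] ≈ 0.168

Under noisy-OR, P(alarm | causes) = 1 − (1−0.05)·∏(1−qᵢ) over the active causes.
P(alarm) = 0.05×0.66×0.84 + 0.4775×0.66×0.16 + 0.886×0.34×0.84 + 0.9373×0.34×0.16 = 0.027720 + 0.050424 + 0.253042 + 0.050989 = 0.382175
The burglary-present share is 0.050424 + 0.050989 = 0.101413.
P(burglary | alarm) = 0.101413 / 0.382175 ≈ 0.265

Now also conditioning on earthquake=true:
P(alarm | earthquake) = 0.886×0.84 + 0.9373×0.16 = 0.744240 + 0.149968 = 0.894208
The burglary-present share is 0.9373×0.16 = 0.149968.
So P(burglary | alarm, earthquake) = 0.149968/0.894208 ≈ 0.168.
Conditioning on earthquake lowers the posterior on burglary: the classic explaining-away effect in a common-effect structure.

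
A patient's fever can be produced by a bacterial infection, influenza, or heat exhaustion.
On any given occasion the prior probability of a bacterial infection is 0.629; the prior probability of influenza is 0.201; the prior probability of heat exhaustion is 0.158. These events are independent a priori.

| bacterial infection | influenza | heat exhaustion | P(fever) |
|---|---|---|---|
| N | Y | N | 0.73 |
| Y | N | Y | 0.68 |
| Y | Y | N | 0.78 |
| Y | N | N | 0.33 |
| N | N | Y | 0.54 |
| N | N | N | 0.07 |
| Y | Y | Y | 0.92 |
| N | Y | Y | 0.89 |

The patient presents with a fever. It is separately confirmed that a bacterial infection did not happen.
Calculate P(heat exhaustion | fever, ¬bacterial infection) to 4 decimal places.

P(fever | ¬bacterial infection) = 0.07*0.799*0.842 + 0.54*0.799*0.158 + 0.73*0.201*0.842 + 0.89*0.201*0.158 = 0.047093 + 0.068171 + 0.123547 + 0.028265 = 0.267076
Restricting to configurations with heat exhaustion present: 0.068171 + 0.028265 = 0.096436.
P(heat exhaustion | fever, ¬bacterial infection) = 0.096436 / 0.267076 ≈ 0.3611

P(heat exhaustion | fever, ¬bacterial infection) ≈ 0.3611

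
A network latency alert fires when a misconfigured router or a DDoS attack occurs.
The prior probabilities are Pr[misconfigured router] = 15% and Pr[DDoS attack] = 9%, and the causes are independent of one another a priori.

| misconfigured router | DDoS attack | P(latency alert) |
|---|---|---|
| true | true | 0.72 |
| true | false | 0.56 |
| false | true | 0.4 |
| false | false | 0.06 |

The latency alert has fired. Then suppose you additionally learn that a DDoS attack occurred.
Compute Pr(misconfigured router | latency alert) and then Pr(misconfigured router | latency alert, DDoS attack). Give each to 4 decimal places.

Enumerate the 4 (misconfigured router, DDoS attack) configurations and weight by the priors:
  P(latency alert) = 0.06*0.85*0.91 + 0.4*0.85*0.09 + 0.56*0.15*0.91 + 0.72*0.15*0.09
        = 0.046410 + 0.030600 + 0.076440 + 0.009720 = 0.163170
The terms with misconfigured router present sum to 0.086160, so
  P(misconfigured router | latency alert) = 0.086160 / 0.163170 ≈ 0.5280

Now condition on the additional information:
P(latency alert | DDoS attack) = 0.4·0.85 + 0.72·0.15 = 0.340000 + 0.108000 = 0.448000
The misconfigured router-present share is 0.72·0.15 = 0.108000.
Hence the posterior is 0.108000/0.448000 ≈ 0.2411.

Pr(misconfigured router | latency alert) ≈ 0.5280; Pr(misconfigured router | latency alert, DDoS attack) ≈ 0.2411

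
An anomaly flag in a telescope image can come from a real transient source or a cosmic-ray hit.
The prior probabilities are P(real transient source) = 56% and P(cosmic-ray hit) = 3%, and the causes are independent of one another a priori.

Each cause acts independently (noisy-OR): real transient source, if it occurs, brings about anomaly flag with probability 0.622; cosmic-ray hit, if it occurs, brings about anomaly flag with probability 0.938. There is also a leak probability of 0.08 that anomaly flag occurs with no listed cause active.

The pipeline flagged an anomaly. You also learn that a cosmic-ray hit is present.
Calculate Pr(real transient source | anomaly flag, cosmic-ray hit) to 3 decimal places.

Under noisy-OR, P(anomaly flag | causes) = 1 − (1−0.08)·∏(1−qᵢ) over the active causes.
P(anomaly flag | cosmic-ray hit) = 0.94296*0.44 + 0.978439*0.56 = 0.414902 + 0.547926 = 0.962828
The real transient source-present share is 0.978439*0.56 = 0.547926.
So P(real transient source | anomaly flag, cosmic-ray hit) = 0.547926/0.962828 ≈ 0.569.

Pr(real transient source | anomaly flag, cosmic-ray hit) ≈ 0.569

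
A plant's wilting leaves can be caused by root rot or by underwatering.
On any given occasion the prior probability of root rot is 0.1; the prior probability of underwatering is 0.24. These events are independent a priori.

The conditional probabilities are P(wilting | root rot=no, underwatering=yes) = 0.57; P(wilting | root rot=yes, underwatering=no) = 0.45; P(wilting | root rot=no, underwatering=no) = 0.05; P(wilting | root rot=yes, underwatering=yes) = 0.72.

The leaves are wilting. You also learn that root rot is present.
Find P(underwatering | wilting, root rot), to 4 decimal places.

P(underwatering | wilting, root rot) ≈ 0.3357

By total probability over both values of underwatering:
  P(wilting | root rot) = 0.45*0.76 + 0.72*0.24
        = 0.342000 + 0.172800 = 0.514800
Configurations with underwatering contribute 0.172800, so
  P(underwatering | wilting, root rot) = 0.172800 / 0.514800 ≈ 0.3357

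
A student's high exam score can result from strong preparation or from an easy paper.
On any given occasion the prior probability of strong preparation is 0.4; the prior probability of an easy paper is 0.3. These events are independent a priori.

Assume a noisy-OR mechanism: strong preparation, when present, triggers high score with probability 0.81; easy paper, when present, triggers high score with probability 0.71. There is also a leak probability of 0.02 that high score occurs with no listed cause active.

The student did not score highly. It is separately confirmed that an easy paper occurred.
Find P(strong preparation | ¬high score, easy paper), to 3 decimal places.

Under noisy-OR, P(high score | causes) = 1 − (1−0.02)·∏(1−qᵢ) over the active causes.
P(¬high score | easy paper) = 0.2842*0.6 + 0.053998*0.4 = 0.170520 + 0.021599 = 0.192119
Of this, 0.021599 comes from 0.053998*0.4 (the strong preparation=true cases).
So P(strong preparation | ¬high score, easy paper) = 0.021599/0.192119 ≈ 0.112.

P(strong preparation | ¬high score, easy paper) ≈ 0.112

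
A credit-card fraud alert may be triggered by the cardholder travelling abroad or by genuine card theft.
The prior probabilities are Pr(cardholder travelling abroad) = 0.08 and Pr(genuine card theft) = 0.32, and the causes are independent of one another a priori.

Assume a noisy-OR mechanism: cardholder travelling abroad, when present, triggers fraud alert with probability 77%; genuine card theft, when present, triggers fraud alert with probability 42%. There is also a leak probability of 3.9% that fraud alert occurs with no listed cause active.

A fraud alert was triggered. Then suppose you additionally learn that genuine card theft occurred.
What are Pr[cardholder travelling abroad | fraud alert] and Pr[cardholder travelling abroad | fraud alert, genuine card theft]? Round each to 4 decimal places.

Pr[cardholder travelling abroad | fraud alert] ≈ 0.2949; Pr[cardholder travelling abroad | fraud alert, genuine card theft] ≈ 0.1462

Under noisy-OR, P(fraud alert | causes) = 1 − (1−0.039)·∏(1−qᵢ) over the active causes.
P(fraud alert) = 0.039×0.92×0.68 + 0.44262×0.92×0.32 + 0.77897×0.08×0.68 + 0.871803×0.08×0.32 = 0.024398 + 0.130307 + 0.042376 + 0.022318 = 0.219399
The cardholder travelling abroad-present share is 0.042376 + 0.022318 = 0.064694.
So P(cardholder travelling abroad | fraud alert) = 0.064694/0.219399 ≈ 0.2949.

Now condition on the additional information:
Sum P(fraud alert|·) weighted by the priors over both values of cardholder travelling abroad:
  P(fraud alert | genuine card theft) = 0.44262×0.92 + 0.871803×0.08
        = 0.407210 + 0.069744 = 0.476954
Configurations with cardholder travelling abroad contribute 0.069744, so
  P(cardholder travelling abroad | fraud alert, genuine card theft) = 0.069744 / 0.476954 ≈ 0.1462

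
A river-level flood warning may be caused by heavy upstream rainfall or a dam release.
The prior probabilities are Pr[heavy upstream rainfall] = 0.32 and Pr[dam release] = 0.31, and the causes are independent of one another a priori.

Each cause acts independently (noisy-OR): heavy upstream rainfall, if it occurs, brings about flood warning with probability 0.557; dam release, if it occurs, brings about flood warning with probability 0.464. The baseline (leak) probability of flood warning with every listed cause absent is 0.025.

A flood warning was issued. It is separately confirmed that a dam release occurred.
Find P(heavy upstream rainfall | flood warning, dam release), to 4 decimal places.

P(heavy upstream rainfall | flood warning, dam release) ≈ 0.4310

Under noisy-OR, P(flood warning | causes) = 1 − (1−0.025)·∏(1−qᵢ) over the active causes.
For the numerator, keep only heavy upstream rainfall=true terms: 0.768488·0.32 = 0.245916
Denominator P(flood warning | dam release): 0.4774·0.68 + 0.768488·0.32 = 0.570548
P(heavy upstream rainfall | flood warning, dam release) = 0.245916/0.570548 ≈ 0.4310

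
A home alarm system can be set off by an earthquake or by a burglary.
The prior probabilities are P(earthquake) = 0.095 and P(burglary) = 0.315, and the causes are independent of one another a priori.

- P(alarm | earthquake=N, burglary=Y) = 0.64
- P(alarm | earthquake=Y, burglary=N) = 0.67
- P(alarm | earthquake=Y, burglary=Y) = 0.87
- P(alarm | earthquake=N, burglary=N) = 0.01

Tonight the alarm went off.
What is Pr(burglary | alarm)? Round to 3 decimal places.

Numerator (weight on configurations with burglary): 0.182448 + 0.026035 = 0.208483
The normalizing constant is 0.01×0.905×0.685 + 0.64×0.905×0.315 + 0.67×0.095×0.685 + 0.87×0.095×0.315 = 0.258282
P(burglary | alarm) = 0.208483/0.258282 ≈ 0.807

Pr(burglary | alarm) ≈ 0.807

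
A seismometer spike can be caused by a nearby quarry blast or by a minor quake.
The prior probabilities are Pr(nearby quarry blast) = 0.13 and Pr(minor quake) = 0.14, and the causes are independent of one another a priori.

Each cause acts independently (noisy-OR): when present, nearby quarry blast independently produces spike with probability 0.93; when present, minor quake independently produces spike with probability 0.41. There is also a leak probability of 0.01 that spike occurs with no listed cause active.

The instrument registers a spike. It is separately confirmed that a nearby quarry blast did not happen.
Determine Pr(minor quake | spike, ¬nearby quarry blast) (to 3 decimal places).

Pr(minor quake | spike, ¬nearby quarry blast) ≈ 0.871

Under noisy-OR, P(spike | causes) = 1 − (1−0.01)·∏(1−qᵢ) over the active causes.
P(spike | ¬nearby quarry blast) = 0.01*0.86 + 0.4159*0.14 = 0.008600 + 0.058226 = 0.066826
Of this, 0.058226 comes from 0.4159*0.14 (the minor quake=true cases).
So P(minor quake | spike, ¬nearby quarry blast) = 0.058226/0.066826 ≈ 0.871.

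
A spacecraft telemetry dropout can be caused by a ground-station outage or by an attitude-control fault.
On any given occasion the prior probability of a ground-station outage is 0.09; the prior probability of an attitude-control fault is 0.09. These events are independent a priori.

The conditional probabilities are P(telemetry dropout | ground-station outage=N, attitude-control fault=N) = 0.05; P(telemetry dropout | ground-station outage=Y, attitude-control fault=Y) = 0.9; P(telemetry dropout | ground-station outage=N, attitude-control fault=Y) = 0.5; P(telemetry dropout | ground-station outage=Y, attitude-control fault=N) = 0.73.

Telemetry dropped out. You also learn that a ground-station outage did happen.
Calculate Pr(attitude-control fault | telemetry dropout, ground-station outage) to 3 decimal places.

P(telemetry dropout | ground-station outage) = 0.73·0.91 + 0.9·0.09 = 0.664300 + 0.081000 = 0.745300
Of this, 0.081000 comes from 0.9·0.09 (the attitude-control fault=true cases).
So P(attitude-control fault | telemetry dropout, ground-station outage) = 0.081000/0.745300 ≈ 0.109.

Pr(attitude-control fault | telemetry dropout, ground-station outage) ≈ 0.109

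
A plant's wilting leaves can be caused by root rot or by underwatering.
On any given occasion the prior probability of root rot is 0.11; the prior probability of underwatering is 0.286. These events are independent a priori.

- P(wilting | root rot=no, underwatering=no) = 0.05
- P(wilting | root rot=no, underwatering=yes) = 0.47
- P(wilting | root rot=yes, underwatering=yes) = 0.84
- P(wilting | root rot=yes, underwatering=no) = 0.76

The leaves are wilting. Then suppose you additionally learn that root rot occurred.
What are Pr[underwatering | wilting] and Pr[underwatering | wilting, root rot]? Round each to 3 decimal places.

Pr[underwatering | wilting] ≈ 0.615; Pr[underwatering | wilting, root rot] ≈ 0.307

P(wilting) = 0.05*0.89*0.714 + 0.47*0.89*0.286 + 0.76*0.11*0.714 + 0.84*0.11*0.286 = 0.031773 + 0.119634 + 0.059690 + 0.026426 = 0.237523
Of this, 0.146060 comes from 0.119634 + 0.026426 (the underwatering=true cases).
So P(underwatering | wilting) = 0.146060/0.237523 ≈ 0.615.

Now also conditioning on root rot=true:
By total probability over both values of underwatering:
  P(wilting | root rot) = 0.76*0.714 + 0.84*0.286
        = 0.542640 + 0.240240 = 0.782880
Configurations with underwatering contribute 0.240240, so
  P(underwatering | wilting, root rot) = 0.240240 / 0.782880 ≈ 0.307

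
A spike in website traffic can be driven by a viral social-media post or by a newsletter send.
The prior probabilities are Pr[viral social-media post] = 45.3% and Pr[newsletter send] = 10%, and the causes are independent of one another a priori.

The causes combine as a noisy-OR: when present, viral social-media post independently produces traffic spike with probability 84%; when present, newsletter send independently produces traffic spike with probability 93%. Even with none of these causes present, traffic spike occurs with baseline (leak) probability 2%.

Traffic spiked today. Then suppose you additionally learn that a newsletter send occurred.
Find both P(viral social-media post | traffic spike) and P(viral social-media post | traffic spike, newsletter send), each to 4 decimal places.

Under noisy-OR, P(traffic spike | causes) = 1 − (1−0.02)·∏(1−qᵢ) over the active causes.
For the numerator, keep only viral social-media post=true terms: 0.343773 + 0.044803 = 0.388576
Normalizer over all consistent configurations: 0.02*0.547*0.9 + 0.9314*0.547*0.1 + 0.8432*0.453*0.9 + 0.989024*0.453*0.1 = 0.449370
P(viral social-media post | traffic spike) = 0.388576/0.449370 ≈ 0.8647

Now condition on the additional information:
Enumerate both values of viral social-media post and weight by the priors:
  P(traffic spike | newsletter send) = 0.9314·0.547 + 0.989024·0.453
        = 0.509476 + 0.448028 = 0.957504
Keeping only the viral social-media post-present terms gives 0.448028, so
  P(viral social-media post | traffic spike, newsletter send) = 0.448028 / 0.957504 ≈ 0.4679

P(viral social-media post | traffic spike) ≈ 0.8647; P(viral social-media post | traffic spike, newsletter send) ≈ 0.4679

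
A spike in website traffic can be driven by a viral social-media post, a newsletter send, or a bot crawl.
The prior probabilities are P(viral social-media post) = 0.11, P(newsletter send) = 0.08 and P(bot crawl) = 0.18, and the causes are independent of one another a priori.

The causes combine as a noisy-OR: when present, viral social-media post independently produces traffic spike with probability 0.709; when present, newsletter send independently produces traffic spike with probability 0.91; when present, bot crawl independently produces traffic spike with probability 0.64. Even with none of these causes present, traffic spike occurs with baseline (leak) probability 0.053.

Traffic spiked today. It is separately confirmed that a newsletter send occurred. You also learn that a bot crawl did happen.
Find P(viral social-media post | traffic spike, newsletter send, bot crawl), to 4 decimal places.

P(viral social-media post | traffic spike, newsletter send, bot crawl) ≈ 0.1122

Under noisy-OR, P(traffic spike | causes) = 1 − (1−0.053)·∏(1−qᵢ) over the active causes.
For the numerator, keep only viral social-media post=true terms: 0.991071×0.11 = 0.109018
Denominator P(traffic spike | newsletter send, bot crawl): 0.969317×0.89 + 0.991071×0.11 = 0.971710
P(viral social-media post | traffic spike, newsletter send, bot crawl) = 0.109018/0.971710 ≈ 0.1122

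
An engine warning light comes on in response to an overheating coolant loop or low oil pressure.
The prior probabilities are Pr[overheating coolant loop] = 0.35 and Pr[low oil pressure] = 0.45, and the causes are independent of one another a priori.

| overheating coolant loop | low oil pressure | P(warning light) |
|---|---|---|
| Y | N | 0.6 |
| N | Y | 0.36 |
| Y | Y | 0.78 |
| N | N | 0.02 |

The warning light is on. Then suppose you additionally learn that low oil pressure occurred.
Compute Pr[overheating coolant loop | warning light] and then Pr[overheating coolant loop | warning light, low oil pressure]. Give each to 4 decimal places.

Enumerate the 4 (overheating coolant loop, low oil pressure) configurations and weight by the priors:
  P(warning light) = 0.02·0.65·0.55 + 0.36·0.65·0.45 + 0.6·0.35·0.55 + 0.78·0.35·0.45
        = 0.007150 + 0.105300 + 0.115500 + 0.122850 = 0.350800
Configurations with overheating coolant loop contribute 0.238350, so
  P(overheating coolant loop | warning light) = 0.238350 / 0.350800 ≈ 0.6794

Now condition on the additional information:
By total probability over both values of overheating coolant loop:
  P(warning light | low oil pressure) = 0.36×0.65 + 0.78×0.35
        = 0.234000 + 0.273000 = 0.507000
The terms with overheating coolant loop present sum to 0.273000, so
  P(overheating coolant loop | warning light, low oil pressure) = 0.273000 / 0.507000 ≈ 0.5385
Conditioning on low oil pressure lowers the posterior on overheating coolant loop: the classic explaining-away effect in a common-effect structure.

Pr[overheating coolant loop | warning light] ≈ 0.6794; Pr[overheating coolant loop | warning light, low oil pressure] ≈ 0.5385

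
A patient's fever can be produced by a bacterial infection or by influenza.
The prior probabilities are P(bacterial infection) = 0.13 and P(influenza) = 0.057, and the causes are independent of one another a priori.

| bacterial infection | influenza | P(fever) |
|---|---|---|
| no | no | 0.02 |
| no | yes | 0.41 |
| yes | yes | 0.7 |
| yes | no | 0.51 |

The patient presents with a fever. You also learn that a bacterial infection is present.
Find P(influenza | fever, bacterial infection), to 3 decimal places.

P(influenza | fever, bacterial infection) ≈ 0.077

P(fever | bacterial infection) = 0.51·0.943 + 0.7·0.057 = 0.480930 + 0.039900 = 0.520830
Restricting to configurations with influenza present: 0.7·0.057 = 0.039900.
So P(influenza | fever, bacterial infection) = 0.039900/0.520830 ≈ 0.077.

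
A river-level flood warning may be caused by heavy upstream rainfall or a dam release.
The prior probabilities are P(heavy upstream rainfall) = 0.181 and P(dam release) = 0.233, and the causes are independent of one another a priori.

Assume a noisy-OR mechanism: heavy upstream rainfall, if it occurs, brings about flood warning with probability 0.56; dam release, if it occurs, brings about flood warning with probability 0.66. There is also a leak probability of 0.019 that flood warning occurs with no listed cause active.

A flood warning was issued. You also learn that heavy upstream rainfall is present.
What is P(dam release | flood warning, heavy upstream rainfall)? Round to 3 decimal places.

Under noisy-OR, P(flood warning | causes) = 1 − (1−0.019)·∏(1−qᵢ) over the active causes.
For the numerator, keep only dam release=true terms: 0.853242×0.233 = 0.198805
Denominator P(flood warning | heavy upstream rainfall): 0.56836×0.767 + 0.853242×0.233 = 0.634737
Posterior = 0.198805 / 0.634737 ≈ 0.313

P(dam release | flood warning, heavy upstream rainfall) ≈ 0.313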